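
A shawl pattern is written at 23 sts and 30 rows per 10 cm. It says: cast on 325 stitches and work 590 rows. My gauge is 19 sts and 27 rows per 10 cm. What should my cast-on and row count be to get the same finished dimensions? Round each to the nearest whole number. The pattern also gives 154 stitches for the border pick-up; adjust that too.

Cast on 268 stitches; work 531 rows; border pick-up 127 stitches.

Stitches: 325 × 19/23 = 268.48 → 268.
Rows: 590 × 27/30 = 531.00 → 531.
border pick-up: 154 × 19/23 = 127.22 → 127.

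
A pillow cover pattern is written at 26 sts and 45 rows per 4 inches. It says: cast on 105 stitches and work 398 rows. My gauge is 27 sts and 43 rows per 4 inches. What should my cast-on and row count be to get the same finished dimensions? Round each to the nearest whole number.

Stitches: 105 × 27/26 = 109.04 → 109.
Rows: 398 × 43/45 = 380.31 → 380.

Cast on 109 stitches; work 380 rows.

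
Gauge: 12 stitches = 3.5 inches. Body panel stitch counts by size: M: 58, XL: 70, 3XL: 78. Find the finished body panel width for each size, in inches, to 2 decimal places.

M 16.92 inches; XL 20.42 inches; 3XL 22.75 inches.

12/3.5 = 3.429 sts per in.
M: 58 / 3.429 = 16.917 → 16.92 in.
XL: 70 / 3.429 = 20.417 → 20.42 in.
3XL: 78 / 3.429 = 22.750 → 22.75 in.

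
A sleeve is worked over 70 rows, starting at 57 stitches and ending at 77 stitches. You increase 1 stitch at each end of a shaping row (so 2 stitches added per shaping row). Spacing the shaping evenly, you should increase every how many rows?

Stitches to add: |77 − 57| = 20.
Shaping rows needed: 20 / 2 = 10.
70 rows / 10 = every 7 rows.

Increase every 7th row.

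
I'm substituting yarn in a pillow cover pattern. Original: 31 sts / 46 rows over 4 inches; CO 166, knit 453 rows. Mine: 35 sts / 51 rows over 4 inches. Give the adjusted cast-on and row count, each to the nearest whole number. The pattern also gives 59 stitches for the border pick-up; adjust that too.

Cast on 187 stitches; work 502 rows; border pick-up 67 stitches.

Stitches: 166 × 35/31 = 187.42 → 187.
Rows: 453 × 51/46 = 502.24 → 502.
border pick-up: 59 × 35/31 = 66.61 → 67.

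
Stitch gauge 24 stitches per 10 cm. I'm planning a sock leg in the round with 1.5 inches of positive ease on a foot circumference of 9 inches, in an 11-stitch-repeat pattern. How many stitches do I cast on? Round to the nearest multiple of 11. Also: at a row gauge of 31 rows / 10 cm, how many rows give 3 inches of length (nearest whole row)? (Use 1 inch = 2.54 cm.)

Cast on 66 stitches; work 24 rows.

Finished = 9 + 1.5 = 10.5 inches.
10.5 inches × 2.54 = 26.67 cm.
24/10 = 2.4 sts per cm; 26.67 × 2.4 = 64.01 sts.
Nearest multiple of 11 → 66.
3 inches = 7.62 cm; × 3.1 = 23.62 → 24 rows.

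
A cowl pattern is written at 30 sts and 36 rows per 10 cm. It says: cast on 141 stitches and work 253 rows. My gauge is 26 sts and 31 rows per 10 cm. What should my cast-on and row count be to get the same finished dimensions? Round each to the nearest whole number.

Cast on 122 stitches; work 218 rows.

Stitches: 141 × 26/30 = 122.20 → 122.
Rows: 253 × 31/36 = 217.86 → 218.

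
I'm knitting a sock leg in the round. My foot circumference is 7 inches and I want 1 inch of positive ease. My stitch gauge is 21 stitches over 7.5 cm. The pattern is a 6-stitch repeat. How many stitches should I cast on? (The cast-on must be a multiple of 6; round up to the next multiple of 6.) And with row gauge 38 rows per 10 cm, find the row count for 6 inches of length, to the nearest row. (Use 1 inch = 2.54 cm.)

Cast on 60 stitches; work 58 rows.

Finished = 7 + 1 = 8 inches.
8 inches × 2.54 = 20.32 cm.
21/7.5 = 2.8 sts per cm; 20.32 × 2.8 = 56.90 sts.
Next multiple of 6 → 60.
6 inches = 15.24 cm; × 3.8 = 57.91 → 58 rows.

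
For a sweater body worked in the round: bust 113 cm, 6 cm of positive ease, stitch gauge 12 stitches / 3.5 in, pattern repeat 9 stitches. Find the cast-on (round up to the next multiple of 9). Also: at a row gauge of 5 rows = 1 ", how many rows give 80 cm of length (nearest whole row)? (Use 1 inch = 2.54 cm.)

Cast on 162 stitches; work 157 rows.

Finished = 113 + 6 = 119 cm.
119 cm × 1/2.54 = 46.85 inches.
12/3.5 = 3.429 sts per in; 46.85 × 3.429 = 160.63 sts.
Next multiple of 9 → 162.
80 cm = 31.50 inches; × 5 = 157.48 → 157 rows.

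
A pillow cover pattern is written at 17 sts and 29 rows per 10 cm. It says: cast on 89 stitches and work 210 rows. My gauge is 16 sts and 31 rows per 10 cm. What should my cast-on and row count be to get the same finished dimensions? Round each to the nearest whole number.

Cast on 84 stitches; work 224 rows.

Stitches: 89 × 16/17 = 83.76 → 84.
Rows: 210 × 31/29 = 224.48 → 224.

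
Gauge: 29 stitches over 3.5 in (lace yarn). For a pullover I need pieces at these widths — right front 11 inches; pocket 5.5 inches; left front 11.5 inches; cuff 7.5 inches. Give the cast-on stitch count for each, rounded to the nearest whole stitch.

Rate = 29/3.5 = 8.286 sts per in.
right front: 11 × 8.286 = 91.14 → 91.
pocket: 5.5 × 8.286 = 45.57 → 46.
left front: 11.5 × 8.286 = 95.29 → 95.
cuff: 7.5 × 8.286 = 62.14 → 62.

right front 91; pocket 46; left front 95; cuff 62.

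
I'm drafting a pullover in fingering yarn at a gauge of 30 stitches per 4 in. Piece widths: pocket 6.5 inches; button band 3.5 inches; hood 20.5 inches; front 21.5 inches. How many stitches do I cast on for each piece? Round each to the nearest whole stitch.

pocket 49; button band 26; hood 154; front 161.

Rate = 30/4 = 7.5 sts per in.
pocket: 6.5 × 7.5 = 48.75 → 49.
button band: 3.5 × 7.5 = 26.25 → 26.
hood: 20.5 × 7.5 = 153.75 → 154.
front: 21.5 × 7.5 = 161.25 → 161.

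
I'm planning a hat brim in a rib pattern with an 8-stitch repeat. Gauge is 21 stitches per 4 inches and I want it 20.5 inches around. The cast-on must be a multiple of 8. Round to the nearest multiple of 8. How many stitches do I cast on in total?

CO 104 sts.

21 / 4 = 5.25 sts per inch.
20.5 × 5.25 = 107.62 sts.
Nearest multiple of 8: 104.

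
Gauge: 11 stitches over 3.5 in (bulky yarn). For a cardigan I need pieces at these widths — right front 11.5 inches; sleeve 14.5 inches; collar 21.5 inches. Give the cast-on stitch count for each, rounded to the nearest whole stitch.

Rate = 11/3.5 = 3.143 sts per in.
right front: 11.5 × 3.143 = 36.14 → 36.
sleeve: 14.5 × 3.143 = 45.57 → 46.
collar: 21.5 × 3.143 = 67.57 → 68.

right front 36; sleeve 46; collar 68.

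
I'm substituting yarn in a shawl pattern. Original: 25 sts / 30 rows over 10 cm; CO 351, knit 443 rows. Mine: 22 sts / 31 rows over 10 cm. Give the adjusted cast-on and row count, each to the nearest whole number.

Stitches: 351 × 22/25 = 308.88 → 309.
Rows: 443 × 31/30 = 457.77 → 458.

Cast on 309 stitches; work 458 rows.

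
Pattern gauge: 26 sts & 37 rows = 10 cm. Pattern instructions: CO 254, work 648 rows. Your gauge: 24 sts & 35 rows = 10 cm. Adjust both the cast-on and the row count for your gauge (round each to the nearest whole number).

Cast on 234 stitches; work 613 rows.

Stitches: 254 × 24/26 = 234.46 → 234.
Rows: 648 × 35/37 = 612.97 → 613.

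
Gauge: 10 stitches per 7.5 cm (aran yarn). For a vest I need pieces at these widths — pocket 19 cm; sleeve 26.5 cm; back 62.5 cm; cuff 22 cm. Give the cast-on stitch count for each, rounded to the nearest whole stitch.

Rate = 10/7.5 = 1.333 sts per cm.
pocket: 19 × 1.333 = 25.33 → 25.
sleeve: 26.5 × 1.333 = 35.33 → 35.
back: 62.5 × 1.333 = 83.33 → 83.
cuff: 22 × 1.333 = 29.33 → 29.

pocket 25; sleeve 35; back 83; cuff 29.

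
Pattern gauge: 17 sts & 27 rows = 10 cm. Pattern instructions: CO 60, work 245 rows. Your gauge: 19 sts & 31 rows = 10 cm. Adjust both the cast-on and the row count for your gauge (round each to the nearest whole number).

Stitches: 60 × 19/17 = 67.06 → 67.
Rows: 245 × 31/27 = 281.30 → 281.

Cast on 67 stitches; work 281 rows.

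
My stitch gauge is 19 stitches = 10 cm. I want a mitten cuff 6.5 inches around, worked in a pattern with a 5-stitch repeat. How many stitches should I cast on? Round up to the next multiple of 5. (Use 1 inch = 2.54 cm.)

6.5 in = 6.5 × 2.54 = 16.51 cm.
19 / 10 = 1.9 sts/cm.
16.51 × 1.9 = 31.37 sts.
→ 35.

Cast on 35 stitches.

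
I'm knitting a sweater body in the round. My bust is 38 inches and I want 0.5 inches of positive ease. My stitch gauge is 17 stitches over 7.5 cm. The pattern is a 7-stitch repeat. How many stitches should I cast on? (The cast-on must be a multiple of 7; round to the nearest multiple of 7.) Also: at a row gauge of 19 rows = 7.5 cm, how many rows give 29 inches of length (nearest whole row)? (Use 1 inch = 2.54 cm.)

Cast on 224 stitches; work 187 rows.

Finished = 38 + 0.5 = 38.5 inches.
38.5 inches × 2.54 = 97.79 cm.
17/7.5 = 2.267 sts per cm; 97.79 × 2.267 = 221.66 sts.
Nearest multiple of 7 → 224.
29 inches = 73.66 cm; × 2.533 = 186.61 → 187 rows.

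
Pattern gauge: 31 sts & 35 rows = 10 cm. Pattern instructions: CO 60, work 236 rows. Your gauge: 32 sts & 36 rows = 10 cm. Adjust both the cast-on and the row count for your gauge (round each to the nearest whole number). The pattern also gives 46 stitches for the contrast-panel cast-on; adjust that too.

Cast on 62 stitches; work 243 rows; contrast-panel cast-on 47 stitches.

Stitches: 60 × 32/31 = 61.94 → 62.
Rows: 236 × 36/35 = 242.74 → 243.
contrast-panel cast-on: 46 × 32/31 = 47.48 → 47.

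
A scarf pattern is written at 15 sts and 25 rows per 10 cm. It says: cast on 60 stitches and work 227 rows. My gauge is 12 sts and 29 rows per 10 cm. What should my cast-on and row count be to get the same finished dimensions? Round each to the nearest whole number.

Stitches: 60 × 12/15 = 48.00 → 48.
Rows: 227 × 29/25 = 263.32 → 263.

Cast on 48 stitches; work 263 rows.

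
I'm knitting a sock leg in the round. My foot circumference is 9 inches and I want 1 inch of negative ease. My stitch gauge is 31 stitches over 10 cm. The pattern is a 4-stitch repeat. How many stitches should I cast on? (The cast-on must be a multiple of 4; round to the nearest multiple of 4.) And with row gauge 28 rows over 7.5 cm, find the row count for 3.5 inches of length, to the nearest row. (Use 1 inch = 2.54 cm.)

Cast on 64 stitches; work 33 rows.

Finished = 9 − 1 = 8 inches.
8 inches × 2.54 = 20.32 cm.
31/10 = 3.1 sts per cm; 20.32 × 3.1 = 62.99 sts.
Nearest multiple of 4 → 64.
3.5 inches = 8.89 cm; × 3.733 = 33.19 → 33 rows.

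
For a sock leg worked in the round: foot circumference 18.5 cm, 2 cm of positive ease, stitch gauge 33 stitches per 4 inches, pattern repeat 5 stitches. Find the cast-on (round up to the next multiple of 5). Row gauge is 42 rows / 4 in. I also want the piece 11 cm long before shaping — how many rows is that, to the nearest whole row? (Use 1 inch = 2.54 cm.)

Cast on 70 stitches; work 45 rows.

Finished = 18.5 + 2 = 20.5 cm.
20.5 cm × 1/2.54 = 8.07 inches.
33/4 = 8.25 sts per in; 8.07 × 8.25 = 66.58 sts.
Next multiple of 5 → 70.
11 cm = 4.33 inches; × 10.5 = 45.47 → 45 rows.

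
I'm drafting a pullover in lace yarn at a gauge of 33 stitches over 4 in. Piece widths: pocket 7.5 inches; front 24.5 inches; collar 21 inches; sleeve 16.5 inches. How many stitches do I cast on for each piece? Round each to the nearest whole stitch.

Rate = 33/4 = 8.25 sts per in.
pocket: 7.5 × 8.25 = 61.88 → 62.
front: 24.5 × 8.25 = 202.12 → 202.
collar: 21 × 8.25 = 173.25 → 173.
sleeve: 16.5 × 8.25 = 136.12 → 136.

pocket 62; front 202; collar 173; sleeve 136.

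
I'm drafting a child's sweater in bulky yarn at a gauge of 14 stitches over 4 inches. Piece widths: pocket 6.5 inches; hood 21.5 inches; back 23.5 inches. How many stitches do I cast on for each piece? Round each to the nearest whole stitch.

pocket 23; hood 75; back 82.

Rate = 14/4 = 3.5 sts per in.
pocket: 6.5 × 3.5 = 22.75 → 23.
hood: 21.5 × 3.5 = 75.25 → 75.
back: 23.5 × 3.5 = 82.25 → 82.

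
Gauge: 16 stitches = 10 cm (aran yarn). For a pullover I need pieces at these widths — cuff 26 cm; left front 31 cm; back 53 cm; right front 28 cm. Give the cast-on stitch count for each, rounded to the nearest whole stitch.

Rate = 16/10 = 1.6 sts per cm.
cuff: 26 × 1.6 = 41.60 → 42.
left front: 31 × 1.6 = 49.60 → 50.
back: 53 × 1.6 = 84.80 → 85.
right front: 28 × 1.6 = 44.80 → 45.

cuff 42; left front 50; back 85; right front 45.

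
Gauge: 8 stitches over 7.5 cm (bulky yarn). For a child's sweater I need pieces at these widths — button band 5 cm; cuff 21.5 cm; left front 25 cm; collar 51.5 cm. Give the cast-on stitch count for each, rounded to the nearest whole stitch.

Rate = 8/7.5 = 1.067 sts per cm.
button band: 5 × 1.067 = 5.33 → 5.
cuff: 21.5 × 1.067 = 22.93 → 23.
left front: 25 × 1.067 = 26.67 → 27.
collar: 51.5 × 1.067 = 54.93 → 55.

button band 5; cuff 23; left front 27; collar 55.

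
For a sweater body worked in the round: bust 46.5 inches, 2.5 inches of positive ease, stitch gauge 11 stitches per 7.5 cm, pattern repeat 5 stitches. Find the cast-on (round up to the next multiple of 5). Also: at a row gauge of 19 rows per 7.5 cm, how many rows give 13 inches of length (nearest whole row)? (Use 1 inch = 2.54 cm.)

Finished = 46.5 + 2.5 = 49 inches.
49 inches × 2.54 = 124.46 cm.
11/7.5 = 1.467 sts per cm; 124.46 × 1.467 = 182.54 sts.
Next multiple of 5 → 185.
13 inches = 33.02 cm; × 2.533 = 83.65 → 84 rows.

Cast on 185 stitches; work 84 rows.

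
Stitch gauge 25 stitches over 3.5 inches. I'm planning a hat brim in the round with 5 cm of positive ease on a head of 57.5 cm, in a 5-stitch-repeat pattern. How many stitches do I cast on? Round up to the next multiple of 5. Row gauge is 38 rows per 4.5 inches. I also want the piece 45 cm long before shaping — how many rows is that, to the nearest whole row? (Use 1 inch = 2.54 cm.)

Finished = 57.5 + 5 = 62.5 cm.
62.5 cm × 1/2.54 = 24.61 inches.
25/3.5 = 7.143 sts per in; 24.61 × 7.143 = 175.76 sts.
Next multiple of 5 → 180.
45 cm = 17.72 inches; × 8.444 = 149.61 → 150 rows.

Cast on 180 stitches; work 150 rows.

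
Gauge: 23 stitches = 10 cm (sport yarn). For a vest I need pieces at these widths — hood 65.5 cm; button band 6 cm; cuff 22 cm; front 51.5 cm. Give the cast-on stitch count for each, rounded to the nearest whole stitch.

hood 151; button band 14; cuff 51; front 118.

Rate = 23/10 = 2.3 sts per cm.
hood: 65.5 × 2.3 = 150.65 → 151.
button band: 6 × 2.3 = 13.80 → 14.
cuff: 22 × 2.3 = 50.60 → 51.
front: 51.5 × 2.3 = 118.45 → 118.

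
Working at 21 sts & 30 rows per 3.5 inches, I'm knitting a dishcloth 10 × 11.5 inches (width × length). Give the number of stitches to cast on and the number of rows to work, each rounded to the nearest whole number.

Cast on 60 stitches and work 99 rows.

Stitch gauge = 21/3.5 = 6 sts/in; 10 × 6 = 60.00 → 60 sts.
Row gauge = 30/3.5 = 8.571 rows/in; 11.5 × 8.571 = 98.57 → 99 rows.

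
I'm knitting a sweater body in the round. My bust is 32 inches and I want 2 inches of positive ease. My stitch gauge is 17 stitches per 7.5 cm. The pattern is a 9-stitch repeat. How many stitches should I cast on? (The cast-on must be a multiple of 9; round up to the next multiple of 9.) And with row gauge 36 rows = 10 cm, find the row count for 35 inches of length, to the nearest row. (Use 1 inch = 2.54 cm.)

Finished = 32 + 2 = 34 inches.
34 inches × 2.54 = 86.36 cm.
17/7.5 = 2.267 sts per cm; 86.36 × 2.267 = 195.75 sts.
Next multiple of 9 → 198.
35 inches = 88.90 cm; × 3.6 = 320.04 → 320 rows.

Cast on 198 stitches; work 320 rows.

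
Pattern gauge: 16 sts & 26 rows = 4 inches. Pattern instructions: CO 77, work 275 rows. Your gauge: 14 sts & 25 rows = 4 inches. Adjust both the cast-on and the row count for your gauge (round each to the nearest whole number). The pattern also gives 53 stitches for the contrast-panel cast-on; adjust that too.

Cast on 67 stitches; work 264 rows; contrast-panel cast-on 46 stitches.

Stitches: 77 × 14/16 = 67.38 → 67.
Rows: 275 × 25/26 = 264.42 → 264.
contrast-panel cast-on: 53 × 14/16 = 46.38 → 46.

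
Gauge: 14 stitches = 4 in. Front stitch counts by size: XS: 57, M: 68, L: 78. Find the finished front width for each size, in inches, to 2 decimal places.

14/4 = 3.5 sts per in.
XS: 57 / 3.5 = 16.286 → 16.29 in.
M: 68 / 3.5 = 19.429 → 19.43 in.
L: 78 / 3.5 = 22.286 → 22.29 in.

XS 16.29 inches; M 19.43 inches; L 22.29 inches.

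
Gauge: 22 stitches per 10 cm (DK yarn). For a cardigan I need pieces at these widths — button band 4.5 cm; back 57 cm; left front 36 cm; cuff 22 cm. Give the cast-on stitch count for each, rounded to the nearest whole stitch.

button band 10; back 125; left front 79; cuff 48.

Rate = 22/10 = 2.2 sts per cm.
button band: 4.5 × 2.2 = 9.90 → 10.
back: 57 × 2.2 = 125.40 → 125.
left front: 36 × 2.2 = 79.20 → 79.
cuff: 22 × 2.2 = 48.40 → 48.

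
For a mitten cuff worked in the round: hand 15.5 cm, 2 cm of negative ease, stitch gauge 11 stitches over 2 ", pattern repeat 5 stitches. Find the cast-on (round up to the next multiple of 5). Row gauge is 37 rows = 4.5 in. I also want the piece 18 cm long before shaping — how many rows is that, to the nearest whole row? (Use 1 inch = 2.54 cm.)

Finished = 15.5 − 2 = 13.5 cm.
13.5 cm × 1/2.54 = 5.31 inches.
11/2 = 5.5 sts per in; 5.31 × 5.5 = 29.23 sts.
Next multiple of 5 → 30.
18 cm = 7.09 inches; × 8.222 = 58.27 → 58 rows.

Cast on 30 stitches; work 58 rows.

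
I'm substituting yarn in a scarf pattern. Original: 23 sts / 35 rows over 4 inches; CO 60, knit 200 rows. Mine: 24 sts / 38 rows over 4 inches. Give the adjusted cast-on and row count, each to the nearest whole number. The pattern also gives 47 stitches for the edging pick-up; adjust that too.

Stitches: 60 × 24/23 = 62.61 → 63.
Rows: 200 × 38/35 = 217.14 → 217.
edging pick-up: 47 × 24/23 = 49.04 → 49.

Cast on 63 stitches; work 217 rows; edging pick-up 49 stitches.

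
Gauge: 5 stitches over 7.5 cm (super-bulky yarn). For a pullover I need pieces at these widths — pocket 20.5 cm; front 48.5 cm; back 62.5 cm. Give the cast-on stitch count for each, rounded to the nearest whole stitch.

Rate = 5/7.5 = 0.667 sts per cm.
pocket: 20.5 × 0.667 = 13.67 → 14.
front: 48.5 × 0.667 = 32.33 → 32.
back: 62.5 × 0.667 = 41.67 → 42.

pocket 14; front 32; back 42.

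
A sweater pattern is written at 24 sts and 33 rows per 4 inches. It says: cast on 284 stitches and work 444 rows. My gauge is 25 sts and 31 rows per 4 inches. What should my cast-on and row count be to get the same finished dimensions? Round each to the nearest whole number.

Cast on 296 stitches; work 417 rows.

Stitches: 284 × 25/24 = 295.83 → 296.
Rows: 444 × 31/33 = 417.09 → 417.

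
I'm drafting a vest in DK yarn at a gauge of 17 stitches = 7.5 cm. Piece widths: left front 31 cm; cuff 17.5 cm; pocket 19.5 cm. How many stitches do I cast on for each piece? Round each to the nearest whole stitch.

left front 70; cuff 40; pocket 44.

Rate = 17/7.5 = 2.267 sts per cm.
left front: 31 × 2.267 = 70.27 → 70.
cuff: 17.5 × 2.267 = 39.67 → 40.
pocket: 19.5 × 2.267 = 44.20 → 44.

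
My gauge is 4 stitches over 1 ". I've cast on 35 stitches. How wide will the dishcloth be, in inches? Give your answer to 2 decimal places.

4 stitches / 1 inch = 4 stitches per inch.
35 / 4 = 8.750 inches.

8.75 inches.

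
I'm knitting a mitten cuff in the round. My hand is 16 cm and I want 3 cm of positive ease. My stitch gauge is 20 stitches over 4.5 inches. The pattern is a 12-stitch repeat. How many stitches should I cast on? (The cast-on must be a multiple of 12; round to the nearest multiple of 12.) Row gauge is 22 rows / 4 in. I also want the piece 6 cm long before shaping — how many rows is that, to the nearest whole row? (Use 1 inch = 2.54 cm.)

Cast on 36 stitches; work 13 rows.

Finished = 16 + 3 = 19 cm.
19 cm × 1/2.54 = 7.48 inches.
20/4.5 = 4.444 sts per in; 7.48 × 4.444 = 33.25 sts.
Nearest multiple of 12 → 36.
6 cm = 2.36 inches; × 5.5 = 12.99 → 13 rows.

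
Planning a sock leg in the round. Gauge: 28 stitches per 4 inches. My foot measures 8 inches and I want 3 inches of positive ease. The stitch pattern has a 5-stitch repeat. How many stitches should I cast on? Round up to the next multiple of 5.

Finished = 8 + 3 = 11 inches.
28 / 4 = 7 sts/in.
11 × 7 = 77.00 sts.
Next multiple of 5: 80.

CO 80 sts.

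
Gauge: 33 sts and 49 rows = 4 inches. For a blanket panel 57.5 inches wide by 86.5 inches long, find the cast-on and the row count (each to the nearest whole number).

Cast on 474 stitches and work 1060 rows.

Stitch gauge = 33/4 = 8.25 sts/in; 57.5 × 8.25 = 474.38 → 474 sts.
Row gauge = 49/4 = 12.25 rows/in; 86.5 × 12.25 = 1059.62 → 1060 rows.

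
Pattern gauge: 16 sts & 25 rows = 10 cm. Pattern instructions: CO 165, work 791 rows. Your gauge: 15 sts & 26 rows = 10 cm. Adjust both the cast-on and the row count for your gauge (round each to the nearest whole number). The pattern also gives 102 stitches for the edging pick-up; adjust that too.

Stitches: 165 × 15/16 = 154.69 → 155.
Rows: 791 × 26/25 = 822.64 → 823.
edging pick-up: 102 × 15/16 = 95.62 → 96.

Cast on 155 stitches; work 823 rows; edging pick-up 96 stitches.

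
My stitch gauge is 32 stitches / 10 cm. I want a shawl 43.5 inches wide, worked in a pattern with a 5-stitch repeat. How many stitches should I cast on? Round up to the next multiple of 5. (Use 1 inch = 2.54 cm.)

43.5 in = 43.5 × 2.54 = 110.49 cm.
32 / 10 = 3.2 sts/cm.
110.49 × 3.2 = 353.57 sts.
→ 355.

Cast on 355 stitches.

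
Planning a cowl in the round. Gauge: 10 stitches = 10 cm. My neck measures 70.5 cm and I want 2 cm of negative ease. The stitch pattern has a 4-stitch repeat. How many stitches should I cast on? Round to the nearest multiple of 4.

Cast on 68 stitches.

Finished = 70.5 − 2 = 68.5 cm.
10 / 10 = 1 sts/cm.
68.5 × 1 = 68.50 sts.
Nearest multiple of 4: 68.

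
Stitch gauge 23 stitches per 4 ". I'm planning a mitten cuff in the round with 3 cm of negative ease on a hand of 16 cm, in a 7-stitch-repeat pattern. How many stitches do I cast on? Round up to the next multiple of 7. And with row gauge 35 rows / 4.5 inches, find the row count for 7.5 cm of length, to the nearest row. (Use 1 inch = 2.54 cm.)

Cast on 35 stitches; work 23 rows.

Finished = 16 − 3 = 13 cm.
13 cm × 1/2.54 = 5.12 inches.
23/4 = 5.75 sts per in; 5.12 × 5.75 = 29.43 sts.
Next multiple of 7 → 35.
7.5 cm = 2.95 inches; × 7.778 = 22.97 → 23 rows.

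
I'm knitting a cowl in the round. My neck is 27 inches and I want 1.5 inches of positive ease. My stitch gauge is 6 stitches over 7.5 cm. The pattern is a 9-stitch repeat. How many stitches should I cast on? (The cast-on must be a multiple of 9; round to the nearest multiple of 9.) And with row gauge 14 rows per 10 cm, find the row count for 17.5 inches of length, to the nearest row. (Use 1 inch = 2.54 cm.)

Cast on 54 stitches; work 62 rows.

Finished = 27 + 1.5 = 28.5 inches.
28.5 inches × 2.54 = 72.39 cm.
6/7.5 = 0.8 sts per cm; 72.39 × 0.8 = 57.91 sts.
Nearest multiple of 9 → 54.
17.5 inches = 44.45 cm; × 1.4 = 62.23 → 62 rows.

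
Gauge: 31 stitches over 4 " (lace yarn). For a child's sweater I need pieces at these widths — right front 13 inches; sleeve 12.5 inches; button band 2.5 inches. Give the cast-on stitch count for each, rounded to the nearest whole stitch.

right front 101; sleeve 97; button band 19.

Rate = 31/4 = 7.75 sts per in.
right front: 13 × 7.75 = 100.75 → 101.
sleeve: 12.5 × 7.75 = 96.88 → 97.
button band: 2.5 × 7.75 = 19.38 → 19.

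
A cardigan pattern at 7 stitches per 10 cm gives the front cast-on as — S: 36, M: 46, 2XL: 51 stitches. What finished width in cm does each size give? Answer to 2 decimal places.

S 51.43 cm; M 65.71 cm; 2XL 72.86 cm.

7/10 = 0.7 sts per cm.
S: 36 / 0.7 = 51.429 → 51.43 cm.
M: 46 / 0.7 = 65.714 → 65.71 cm.
2XL: 51 / 0.7 = 72.857 → 72.86 cm.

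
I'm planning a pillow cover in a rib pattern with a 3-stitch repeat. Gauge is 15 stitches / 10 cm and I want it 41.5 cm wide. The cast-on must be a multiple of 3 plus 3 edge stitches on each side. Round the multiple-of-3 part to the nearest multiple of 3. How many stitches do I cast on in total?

Cast on 63 stitches.

15 / 10 = 1.5 sts per cm.
41.5 × 1.5 = 62.25 sts.
Less 6 edge sts → 56.25 for the repeat.
Nearest multiple of 3: 57.
Add back 6 edge sts → 63.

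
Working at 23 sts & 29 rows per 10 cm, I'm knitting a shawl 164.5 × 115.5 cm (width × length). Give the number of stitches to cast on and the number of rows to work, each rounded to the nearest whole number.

Cast on 378 stitches and work 335 rows.

Stitch gauge = 23/10 = 2.3 sts/cm; 164.5 × 2.3 = 378.35 → 378 sts.
Row gauge = 29/10 = 2.9 rows/cm; 115.5 × 2.9 = 334.95 → 335 rows.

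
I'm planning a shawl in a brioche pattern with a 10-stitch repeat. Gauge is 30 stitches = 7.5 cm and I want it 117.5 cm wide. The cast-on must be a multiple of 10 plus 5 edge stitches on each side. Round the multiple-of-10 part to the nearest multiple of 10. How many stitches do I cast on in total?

30 / 7.5 = 4 sts per cm.
117.5 × 4 = 470.00 sts.
Less 10 edge sts → 460.00 for the repeat.
Nearest multiple of 10: 460.
Add back 10 edge sts → 470.

470 stitches.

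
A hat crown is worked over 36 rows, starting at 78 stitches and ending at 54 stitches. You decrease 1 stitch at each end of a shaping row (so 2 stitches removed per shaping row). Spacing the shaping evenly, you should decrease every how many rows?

Stitches to remove: |54 − 78| = 24.
Shaping rows needed: 24 / 2 = 12.
36 rows / 12 = every 3 rows.

Decrease every 3rd row.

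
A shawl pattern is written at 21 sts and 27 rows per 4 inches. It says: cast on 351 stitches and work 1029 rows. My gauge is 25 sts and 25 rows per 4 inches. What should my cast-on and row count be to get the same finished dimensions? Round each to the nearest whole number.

Cast on 418 stitches; work 953 rows.

Stitches: 351 × 25/21 = 417.86 → 418.
Rows: 1029 × 25/27 = 952.78 → 953.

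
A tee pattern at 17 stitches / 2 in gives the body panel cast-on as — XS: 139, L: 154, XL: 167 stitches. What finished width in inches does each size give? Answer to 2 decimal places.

XS 16.35 inches; L 18.12 inches; XL 19.65 inches.

17/2 = 8.5 sts per in.
XS: 139 / 8.5 = 16.353 → 16.35 in.
L: 154 / 8.5 = 18.118 → 18.12 in.
XL: 167 / 8.5 = 19.647 → 19.65 in.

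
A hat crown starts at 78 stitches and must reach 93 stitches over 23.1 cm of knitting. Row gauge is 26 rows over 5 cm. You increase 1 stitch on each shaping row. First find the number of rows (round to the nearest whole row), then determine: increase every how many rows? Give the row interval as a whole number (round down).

Rows = 23.1 × 5.2 = 120.1 → 120 rows.
Stitches to add: 15 → 15 shaping rows (at 1 st each).
120 / 15 = 8.00 → every 8 rows.

Increase every 8th row.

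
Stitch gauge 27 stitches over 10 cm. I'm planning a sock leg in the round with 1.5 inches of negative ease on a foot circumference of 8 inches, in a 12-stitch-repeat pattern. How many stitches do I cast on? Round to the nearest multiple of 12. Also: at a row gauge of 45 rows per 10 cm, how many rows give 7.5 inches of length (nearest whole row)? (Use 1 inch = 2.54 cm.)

Cast on 48 stitches; work 86 rows.

Finished = 8 − 1.5 = 6.5 inches.
6.5 inches × 2.54 = 16.51 cm.
27/10 = 2.7 sts per cm; 16.51 × 2.7 = 44.58 sts.
Nearest multiple of 12 → 48.
7.5 inches = 19.05 cm; × 4.5 = 85.72 → 86 rows.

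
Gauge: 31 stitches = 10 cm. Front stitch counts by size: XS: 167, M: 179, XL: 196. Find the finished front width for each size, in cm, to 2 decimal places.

31/10 = 3.1 sts per cm.
XS: 167 / 3.1 = 53.871 → 53.87 cm.
M: 179 / 3.1 = 57.742 → 57.74 cm.
XL: 196 / 3.1 = 63.226 → 63.23 cm.

XS 53.87 cm; M 57.74 cm; XL 63.23 cm.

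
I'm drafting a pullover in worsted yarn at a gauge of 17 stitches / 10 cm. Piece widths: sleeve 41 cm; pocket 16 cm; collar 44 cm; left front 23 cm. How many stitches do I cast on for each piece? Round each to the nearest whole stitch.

Rate = 17/10 = 1.7 sts per cm.
sleeve: 41 × 1.7 = 69.70 → 70.
pocket: 16 × 1.7 = 27.20 → 27.
collar: 44 × 1.7 = 74.80 → 75.
left front: 23 × 1.7 = 39.10 → 39.

sleeve 70; pocket 27; collar 75; left front 39.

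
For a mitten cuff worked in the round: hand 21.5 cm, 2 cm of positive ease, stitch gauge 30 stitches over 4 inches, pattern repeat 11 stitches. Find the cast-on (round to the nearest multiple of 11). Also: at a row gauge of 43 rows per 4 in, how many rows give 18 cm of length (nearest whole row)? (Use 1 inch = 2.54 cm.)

Finished = 21.5 + 2 = 23.5 cm.
23.5 cm × 1/2.54 = 9.25 inches.
30/4 = 7.5 sts per in; 9.25 × 7.5 = 69.39 sts.
Nearest multiple of 11 → 66.
18 cm = 7.09 inches; × 10.75 = 76.18 → 76 rows.

Cast on 66 stitches; work 76 rows.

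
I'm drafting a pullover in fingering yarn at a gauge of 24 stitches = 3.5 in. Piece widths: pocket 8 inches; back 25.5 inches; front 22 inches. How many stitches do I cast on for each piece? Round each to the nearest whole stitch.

Rate = 24/3.5 = 6.857 sts per in.
pocket: 8 × 6.857 = 54.86 → 55.
back: 25.5 × 6.857 = 174.86 → 175.
front: 22 × 6.857 = 150.86 → 151.

pocket 55; back 175; front 151.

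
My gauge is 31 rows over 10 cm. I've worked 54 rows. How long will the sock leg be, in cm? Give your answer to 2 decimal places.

31 rows / 10 cm = 3.1 rows per cm.
54 / 3.1 = 17.419 cm.

17.42 cm.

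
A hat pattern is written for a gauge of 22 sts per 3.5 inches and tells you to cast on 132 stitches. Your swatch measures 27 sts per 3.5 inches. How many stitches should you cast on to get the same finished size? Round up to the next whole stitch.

Scale factor = 27 / 22 = 1.227.
132 × 27 / 22 = 162.00 sts.

162 stitches.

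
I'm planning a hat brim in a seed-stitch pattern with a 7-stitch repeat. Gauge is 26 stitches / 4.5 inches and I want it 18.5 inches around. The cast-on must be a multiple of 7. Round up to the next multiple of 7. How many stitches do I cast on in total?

112 stitches.

26 / 4.5 = 5.778 sts per inch.
18.5 × 5.778 = 106.89 sts.
Next multiple of 7: 112.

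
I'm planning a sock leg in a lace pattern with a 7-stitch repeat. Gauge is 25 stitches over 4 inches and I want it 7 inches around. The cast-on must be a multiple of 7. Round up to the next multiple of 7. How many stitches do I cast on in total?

Cast on 49 stitches.

25 / 4 = 6.25 sts per inch.
7 × 6.25 = 43.75 sts.
Next multiple of 7: 49.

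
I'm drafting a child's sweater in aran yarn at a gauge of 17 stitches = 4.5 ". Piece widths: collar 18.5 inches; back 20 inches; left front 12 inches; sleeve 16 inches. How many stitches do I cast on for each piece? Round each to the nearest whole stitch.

Rate = 17/4.5 = 3.778 sts per in.
collar: 18.5 × 3.778 = 69.89 → 70.
back: 20 × 3.778 = 75.56 → 76.
left front: 12 × 3.778 = 45.33 → 45.
sleeve: 16 × 3.778 = 60.44 → 60.

collar 70; back 76; left front 45; sleeve 60.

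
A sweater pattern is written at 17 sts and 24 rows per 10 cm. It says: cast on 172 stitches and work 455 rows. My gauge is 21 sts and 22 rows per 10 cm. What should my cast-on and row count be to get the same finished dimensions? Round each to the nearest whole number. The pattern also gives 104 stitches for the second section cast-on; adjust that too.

Cast on 212 stitches; work 417 rows; second section cast-on 128 stitches.

Stitches: 172 × 21/17 = 212.47 → 212.
Rows: 455 × 22/24 = 417.08 → 417.
second section cast-on: 104 × 21/17 = 128.47 → 128.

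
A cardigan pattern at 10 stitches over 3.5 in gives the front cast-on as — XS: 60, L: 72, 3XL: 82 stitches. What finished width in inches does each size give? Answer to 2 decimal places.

10/3.5 = 2.857 sts per in.
XS: 60 / 2.857 = 21.000 → 21.00 in.
L: 72 / 2.857 = 25.200 → 25.20 in.
3XL: 82 / 2.857 = 28.700 → 28.70 in.

XS 21.00 inches; L 25.20 inches; 3XL 28.70 inches.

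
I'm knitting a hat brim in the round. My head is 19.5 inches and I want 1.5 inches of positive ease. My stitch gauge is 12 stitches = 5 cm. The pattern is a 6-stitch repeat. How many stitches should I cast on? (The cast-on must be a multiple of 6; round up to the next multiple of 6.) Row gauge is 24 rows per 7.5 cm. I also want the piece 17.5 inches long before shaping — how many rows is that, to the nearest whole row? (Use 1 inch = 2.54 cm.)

Cast on 132 stitches; work 142 rows.

Finished = 19.5 + 1.5 = 21 inches.
21 inches × 2.54 = 53.34 cm.
12/5 = 2.4 sts per cm; 53.34 × 2.4 = 128.02 sts.
Next multiple of 6 → 132.
17.5 inches = 44.45 cm; × 3.2 = 142.24 → 142 rows.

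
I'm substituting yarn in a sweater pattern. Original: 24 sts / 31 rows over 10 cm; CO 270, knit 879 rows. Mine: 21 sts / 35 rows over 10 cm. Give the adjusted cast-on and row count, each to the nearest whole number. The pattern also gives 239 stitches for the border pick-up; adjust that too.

Cast on 236 stitches; work 992 rows; border pick-up 209 stitches.

Stitches: 270 × 21/24 = 236.25 → 236.
Rows: 879 × 35/31 = 992.42 → 992.
border pick-up: 239 × 21/24 = 209.12 → 209.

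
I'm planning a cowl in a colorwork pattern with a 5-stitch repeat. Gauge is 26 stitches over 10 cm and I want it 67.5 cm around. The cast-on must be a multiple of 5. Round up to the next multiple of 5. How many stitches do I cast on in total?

180 stitches.

26 / 10 = 2.6 sts per cm.
67.5 × 2.6 = 175.50 sts.
Next multiple of 5: 180.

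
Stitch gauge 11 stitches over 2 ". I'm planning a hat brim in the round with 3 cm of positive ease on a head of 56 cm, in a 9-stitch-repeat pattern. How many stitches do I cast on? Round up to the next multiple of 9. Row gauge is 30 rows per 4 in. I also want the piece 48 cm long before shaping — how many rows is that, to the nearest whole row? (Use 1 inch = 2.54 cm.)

Cast on 135 stitches; work 142 rows.

Finished = 56 + 3 = 59 cm.
59 cm × 1/2.54 = 23.23 inches.
11/2 = 5.5 sts per in; 23.23 × 5.5 = 127.76 sts.
Next multiple of 9 → 135.
48 cm = 18.90 inches; × 7.5 = 141.73 → 142 rows.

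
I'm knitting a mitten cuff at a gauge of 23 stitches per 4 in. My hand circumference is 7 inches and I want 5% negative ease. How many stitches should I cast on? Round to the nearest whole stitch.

Cast on 38 stitches.

Finished = 7 × 0.95 = 6.65 in.
23 / 4 = 5.75 sts per inch.
6.65 × 5.75 = 38.24 sts.
→ 38 sts.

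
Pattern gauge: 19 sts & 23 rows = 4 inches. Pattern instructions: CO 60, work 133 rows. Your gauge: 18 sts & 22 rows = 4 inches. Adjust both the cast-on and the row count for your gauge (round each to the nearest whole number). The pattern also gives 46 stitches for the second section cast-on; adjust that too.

Cast on 57 stitches; work 127 rows; second section cast-on 44 stitches.

Stitches: 60 × 18/19 = 56.84 → 57.
Rows: 133 × 22/23 = 127.22 → 127.
second section cast-on: 46 × 18/19 = 43.58 → 44.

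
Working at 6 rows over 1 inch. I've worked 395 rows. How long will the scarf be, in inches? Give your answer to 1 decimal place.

65.8 inches.

6 rows / 1 inch = 6 rows per inch.
395 / 6 = 65.83 inches.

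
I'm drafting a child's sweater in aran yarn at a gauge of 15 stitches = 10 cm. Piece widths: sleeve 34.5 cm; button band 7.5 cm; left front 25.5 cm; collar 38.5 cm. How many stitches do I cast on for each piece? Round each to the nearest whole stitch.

sleeve 52; button band 11; left front 38; collar 58.

Rate = 15/10 = 1.5 sts per cm.
sleeve: 34.5 × 1.5 = 51.75 → 52.
button band: 7.5 × 1.5 = 11.25 → 11.
left front: 25.5 × 1.5 = 38.25 → 38.
collar: 38.5 × 1.5 = 57.75 → 58.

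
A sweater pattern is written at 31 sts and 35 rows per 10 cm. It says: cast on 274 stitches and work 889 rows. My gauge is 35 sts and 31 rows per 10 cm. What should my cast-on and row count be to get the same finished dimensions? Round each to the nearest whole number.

Cast on 309 stitches; work 787 rows.

Stitches: 274 × 35/31 = 309.35 → 309.
Rows: 889 × 31/35 = 787.40 → 787.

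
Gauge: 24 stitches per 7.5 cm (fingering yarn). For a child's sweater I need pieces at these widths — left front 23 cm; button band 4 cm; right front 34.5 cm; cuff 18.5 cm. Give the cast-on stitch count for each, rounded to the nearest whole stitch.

Rate = 24/7.5 = 3.2 sts per cm.
left front: 23 × 3.2 = 73.60 → 74.
button band: 4 × 3.2 = 12.80 → 13.
right front: 34.5 × 3.2 = 110.40 → 110.
cuff: 18.5 × 3.2 = 59.20 → 59.

left front 74; button band 13; right front 110; cuff 59.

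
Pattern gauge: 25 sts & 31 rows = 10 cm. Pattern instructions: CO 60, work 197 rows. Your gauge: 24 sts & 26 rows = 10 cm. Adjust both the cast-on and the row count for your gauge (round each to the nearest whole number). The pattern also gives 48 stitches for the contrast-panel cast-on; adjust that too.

Cast on 58 stitches; work 165 rows; contrast-panel cast-on 46 stitches.

Stitches: 60 × 24/25 = 57.60 → 58.
Rows: 197 × 26/31 = 165.23 → 165.
contrast-panel cast-on: 48 × 24/25 = 46.08 → 46.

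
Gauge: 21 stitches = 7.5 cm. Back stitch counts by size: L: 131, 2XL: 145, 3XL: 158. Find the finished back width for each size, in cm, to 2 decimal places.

L 46.79 cm; 2XL 51.79 cm; 3XL 56.43 cm.

21/7.5 = 2.8 sts per cm.
L: 131 / 2.8 = 46.786 → 46.79 cm.
2XL: 145 / 2.8 = 51.786 → 51.79 cm.
3XL: 158 / 2.8 = 56.429 → 56.43 cm.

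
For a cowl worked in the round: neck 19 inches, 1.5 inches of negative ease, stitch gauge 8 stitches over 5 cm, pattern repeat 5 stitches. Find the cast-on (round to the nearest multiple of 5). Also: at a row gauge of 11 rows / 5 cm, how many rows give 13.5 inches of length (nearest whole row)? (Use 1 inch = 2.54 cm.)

Cast on 70 stitches; work 75 rows.

Finished = 19 − 1.5 = 17.5 inches.
17.5 inches × 2.54 = 44.45 cm.
8/5 = 1.6 sts per cm; 44.45 × 1.6 = 71.12 sts.
Nearest multiple of 5 → 70.
13.5 inches = 34.29 cm; × 2.2 = 75.44 → 75 rows.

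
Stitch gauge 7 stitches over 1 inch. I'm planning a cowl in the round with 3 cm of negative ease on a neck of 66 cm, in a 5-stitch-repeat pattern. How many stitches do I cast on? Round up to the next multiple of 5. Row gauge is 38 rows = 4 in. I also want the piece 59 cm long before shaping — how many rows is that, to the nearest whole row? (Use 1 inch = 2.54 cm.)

Finished = 66 − 3 = 63 cm.
63 cm × 1/2.54 = 24.80 inches.
7/1 = 7 sts per in; 24.80 × 7 = 173.62 sts.
Next multiple of 5 → 175.
59 cm = 23.23 inches; × 9.5 = 220.67 → 221 rows.

Cast on 175 stitches; work 221 rows.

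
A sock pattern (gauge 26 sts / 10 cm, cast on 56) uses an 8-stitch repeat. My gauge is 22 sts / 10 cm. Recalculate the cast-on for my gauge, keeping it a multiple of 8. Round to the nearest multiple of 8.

56 × 22 / 26 = 47.38.
Nearest multiple of 8: 48.

Cast on 48 stitches.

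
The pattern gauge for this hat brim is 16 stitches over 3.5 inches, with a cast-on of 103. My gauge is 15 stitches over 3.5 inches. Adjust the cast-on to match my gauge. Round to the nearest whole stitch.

Cast on 97 stitches.

Scale factor = 15 / 16 = 0.938.
103 × 15 / 16 = 96.56 sts.
→ 97 sts.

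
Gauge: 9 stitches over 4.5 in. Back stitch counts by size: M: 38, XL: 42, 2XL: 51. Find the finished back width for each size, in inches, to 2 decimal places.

9/4.5 = 2 sts per in.
M: 38 / 2 = 19.000 → 19.00 in.
XL: 42 / 2 = 21.000 → 21.00 in.
2XL: 51 / 2 = 25.500 → 25.50 in.

M 19.00 inches; XL 21.00 inches; 2XL 25.50 inches.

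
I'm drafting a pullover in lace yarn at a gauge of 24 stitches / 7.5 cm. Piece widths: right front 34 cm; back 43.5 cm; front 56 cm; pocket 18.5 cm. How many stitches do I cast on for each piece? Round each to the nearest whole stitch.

right front 109; back 139; front 179; pocket 59.

Rate = 24/7.5 = 3.2 sts per cm.
right front: 34 × 3.2 = 108.80 → 109.
back: 43.5 × 3.2 = 139.20 → 139.
front: 56 × 3.2 = 179.20 → 179.
pocket: 18.5 × 3.2 = 59.20 → 59.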